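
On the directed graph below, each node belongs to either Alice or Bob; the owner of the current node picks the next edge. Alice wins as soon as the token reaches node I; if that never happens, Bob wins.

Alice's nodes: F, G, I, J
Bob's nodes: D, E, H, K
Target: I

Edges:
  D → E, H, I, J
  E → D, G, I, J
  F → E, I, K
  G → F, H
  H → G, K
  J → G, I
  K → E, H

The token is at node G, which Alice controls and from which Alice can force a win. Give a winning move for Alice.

A0 = {I}
A1: add {F, J} — F (Alice) has F→I; J (Alice) has J→I.
A2: add {G} — G (Alice) has G→F.
A3 = A2; e.g. D (Bob) can still go to E. Fixed point.
From G, successor F is in the attractor (rank 1); the other successor H is not.

F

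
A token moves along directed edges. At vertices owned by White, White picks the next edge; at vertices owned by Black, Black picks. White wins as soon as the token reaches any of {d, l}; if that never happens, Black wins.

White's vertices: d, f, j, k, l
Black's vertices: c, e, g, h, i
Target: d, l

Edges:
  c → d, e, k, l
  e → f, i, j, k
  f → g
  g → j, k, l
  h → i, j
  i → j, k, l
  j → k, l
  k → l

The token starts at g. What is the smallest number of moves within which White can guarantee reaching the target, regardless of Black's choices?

2

A0 = {d, l}
A1: add {j, k} — j (White) has j→l; k (White) has k→l.
A2: add {g, i} — g (Black): all of {j, k, l} already in; i (Black): all of {j, k, l} already in.
g enters the attractor at level 2, so White can force the target in 2 moves from there.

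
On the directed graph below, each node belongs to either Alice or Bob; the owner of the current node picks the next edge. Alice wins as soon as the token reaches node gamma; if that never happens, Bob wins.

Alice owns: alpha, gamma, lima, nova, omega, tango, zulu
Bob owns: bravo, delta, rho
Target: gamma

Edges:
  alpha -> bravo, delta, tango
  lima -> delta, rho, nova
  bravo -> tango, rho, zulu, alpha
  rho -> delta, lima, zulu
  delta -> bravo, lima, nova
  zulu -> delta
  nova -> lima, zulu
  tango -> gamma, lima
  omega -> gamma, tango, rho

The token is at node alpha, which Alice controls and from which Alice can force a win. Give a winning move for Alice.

A0 = {gamma}
A1: add {omega, tango} — tango (Alice) has tango→gamma; omega (Alice) has omega→gamma.
A2: add {alpha} — alpha (Alice) has alpha→tango.
A3 = A2; e.g. bravo (Bob) can still go to rho. Fixed point.
From alpha, successor tango is in the attractor (rank 1); the other successors bravo, delta are not.

tango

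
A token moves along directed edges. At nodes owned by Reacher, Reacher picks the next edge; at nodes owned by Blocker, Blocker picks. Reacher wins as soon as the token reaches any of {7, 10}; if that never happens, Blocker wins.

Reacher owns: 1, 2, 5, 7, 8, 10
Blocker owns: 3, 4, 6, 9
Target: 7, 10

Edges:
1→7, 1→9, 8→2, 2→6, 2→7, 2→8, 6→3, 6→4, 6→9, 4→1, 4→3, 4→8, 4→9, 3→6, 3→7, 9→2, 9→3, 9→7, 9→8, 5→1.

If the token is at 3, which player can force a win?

A0 = {7, 10}
A1: add {1, 2} — 1 (Reacher) has 1→7; 2 (Reacher) has 2→7.
A2: add {5, 8} — 5 (Reacher) has 5→1; 8 (Reacher) has 8→2.
A3 = A2; e.g. 3 (Blocker) can still go to 6. Fixed point.
3 never enters the attractor, so Blocker can avoid the target forever.

Blocker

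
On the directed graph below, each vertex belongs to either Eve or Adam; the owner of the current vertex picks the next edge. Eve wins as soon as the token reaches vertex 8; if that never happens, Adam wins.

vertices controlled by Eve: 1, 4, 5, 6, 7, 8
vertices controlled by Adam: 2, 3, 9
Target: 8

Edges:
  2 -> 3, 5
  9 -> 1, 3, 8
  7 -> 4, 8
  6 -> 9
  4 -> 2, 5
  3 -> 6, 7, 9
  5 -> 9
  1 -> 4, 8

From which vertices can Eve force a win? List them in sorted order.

A0 = {8}
A1: add {1, 7} — 1 (Eve) has 1→8; 7 (Eve) has 7→8.
A2 = A1; e.g. 2 (Adam) can still go to 3. Fixed point.
Eve's winning region = {1, 7, 8}.

1, 7, 8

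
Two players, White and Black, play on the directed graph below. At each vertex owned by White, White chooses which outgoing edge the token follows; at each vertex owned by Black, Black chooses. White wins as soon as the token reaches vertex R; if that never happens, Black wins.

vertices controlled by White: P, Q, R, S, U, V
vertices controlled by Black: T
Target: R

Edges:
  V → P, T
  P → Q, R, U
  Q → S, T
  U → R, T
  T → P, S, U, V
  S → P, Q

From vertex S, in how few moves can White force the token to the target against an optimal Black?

A0 = {R}
A1: add {P, U} — P (White) has P→R; U (White) has U→R.
A2: add {S, V} — S (White) has S→P; V (White) has V→P.
S enters the attractor at level 2, so White can force the target in 2 moves from there.

2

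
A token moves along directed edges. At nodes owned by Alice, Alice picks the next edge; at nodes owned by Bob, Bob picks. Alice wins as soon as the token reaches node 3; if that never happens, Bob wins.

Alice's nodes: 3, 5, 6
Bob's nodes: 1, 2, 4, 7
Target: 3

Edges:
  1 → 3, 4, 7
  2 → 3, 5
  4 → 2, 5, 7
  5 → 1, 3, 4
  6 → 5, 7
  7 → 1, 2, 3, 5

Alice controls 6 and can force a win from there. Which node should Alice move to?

5

A0 = {3}
A1: add {5} — 5 (Alice) has 5→3.
A2: add {2, 6} — 2 (Bob): all of {3, 5} already in; 6 (Alice) has 6→5.
A3 = A2; e.g. 1 (Bob) can still go to 4. Fixed point.
From 6, successor 5 is in the attractor (rank 1); the other successor 7 is not.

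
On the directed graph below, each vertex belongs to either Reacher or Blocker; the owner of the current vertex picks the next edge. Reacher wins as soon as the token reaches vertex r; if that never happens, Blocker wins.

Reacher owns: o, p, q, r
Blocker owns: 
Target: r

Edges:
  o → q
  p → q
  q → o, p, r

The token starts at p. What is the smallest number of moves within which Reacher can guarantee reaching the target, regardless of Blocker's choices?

2

A0 = {r}
A1: add {q} — q (Reacher) has q→r.
A2: add {o, p} — o (Reacher) has o→q; p (Reacher) has p→q.
A2 = all vertices. Fixed point.
p enters the attractor at level 2, so Reacher can force the target in 2 moves from there.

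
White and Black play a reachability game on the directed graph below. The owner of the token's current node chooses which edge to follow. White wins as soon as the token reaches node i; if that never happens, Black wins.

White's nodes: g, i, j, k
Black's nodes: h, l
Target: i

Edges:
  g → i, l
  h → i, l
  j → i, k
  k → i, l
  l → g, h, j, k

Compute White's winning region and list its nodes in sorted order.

g, i, j, k

A0 = {i}
A1: add {g, j, k} — g (White) has g→i; j (White) has j→i; k (White) has k→i.
A2 = A1; e.g. h (Black) can still go to l. Fixed point.
White's winning region = {g, i, j, k}.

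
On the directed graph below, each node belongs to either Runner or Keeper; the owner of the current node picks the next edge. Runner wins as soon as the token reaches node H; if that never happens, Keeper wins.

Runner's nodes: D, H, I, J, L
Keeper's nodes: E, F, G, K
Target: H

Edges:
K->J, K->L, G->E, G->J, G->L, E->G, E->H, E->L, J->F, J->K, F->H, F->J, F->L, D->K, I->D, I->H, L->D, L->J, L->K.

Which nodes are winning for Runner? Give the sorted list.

A0 = {H}
A1: add {I} — I (Runner) has I→H.
A2 = A1; e.g. D (Runner) has no edge into A1. Fixed point.
Runner's winning region = {H, I}.

H, I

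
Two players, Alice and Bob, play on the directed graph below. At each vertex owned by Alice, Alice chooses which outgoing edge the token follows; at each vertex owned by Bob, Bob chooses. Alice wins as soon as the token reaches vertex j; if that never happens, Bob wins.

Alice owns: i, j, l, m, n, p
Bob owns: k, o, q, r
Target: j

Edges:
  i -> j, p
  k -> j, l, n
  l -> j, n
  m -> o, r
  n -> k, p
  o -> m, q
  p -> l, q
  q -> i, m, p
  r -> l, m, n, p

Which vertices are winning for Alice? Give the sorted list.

i, j, k, l, n, p

A0 = {j}
A1: add {i, l} — i (Alice) has i→j; l (Alice) has l→j.
A2: add {p} — p (Alice) has p→l.
A3: add {n} — n (Alice) has n→p.
A4: add {k} — k (Bob): all of {j, l, n} already in.
A5 = A4; e.g. m (Alice) has no edge into A4. Fixed point.
Alice's winning region = {i, j, k, l, n, p}.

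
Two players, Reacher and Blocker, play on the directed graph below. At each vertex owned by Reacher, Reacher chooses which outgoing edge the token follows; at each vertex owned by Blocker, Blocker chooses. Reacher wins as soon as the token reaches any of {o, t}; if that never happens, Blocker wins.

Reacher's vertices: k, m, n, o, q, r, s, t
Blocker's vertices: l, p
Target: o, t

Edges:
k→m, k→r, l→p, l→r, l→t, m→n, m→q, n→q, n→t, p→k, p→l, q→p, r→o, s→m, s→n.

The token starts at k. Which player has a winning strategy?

A0 = {o, t}
A1: add {n, r} — n (Reacher) has n→t; r (Reacher) has r→o.
A2: add {k, m, s} — k (Reacher) has k→r; m (Reacher) has m→n; s (Reacher) has s→n.
A3 = A2; e.g. l (Blocker) can still go to p. Fixed point.
k ∈ A2, so Reacher can force the target.

Reacher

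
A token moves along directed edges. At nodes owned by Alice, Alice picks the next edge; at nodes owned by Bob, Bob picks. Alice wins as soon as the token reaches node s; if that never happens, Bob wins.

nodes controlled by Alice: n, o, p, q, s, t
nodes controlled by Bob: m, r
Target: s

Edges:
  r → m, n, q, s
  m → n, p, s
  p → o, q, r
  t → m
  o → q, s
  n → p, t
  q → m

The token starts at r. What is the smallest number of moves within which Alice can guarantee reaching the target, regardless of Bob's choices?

6

A0 = {s}
A1: add {o} — o (Alice) has o→s.
A2: add {p} — p (Alice) has p→o.
A3: add {n} — n (Alice) has n→p.
A4: add {m} — m (Bob): all of {n, p, s} already in.
A5: add {q, t} — q (Alice) has q→m; t (Alice) has t→m.
A6: add {r} — r (Bob): all of {m, n, q, s} already in.
A6 = all vertices. Fixed point.
r enters the attractor at level 6, so Alice can force the target in 6 moves from there.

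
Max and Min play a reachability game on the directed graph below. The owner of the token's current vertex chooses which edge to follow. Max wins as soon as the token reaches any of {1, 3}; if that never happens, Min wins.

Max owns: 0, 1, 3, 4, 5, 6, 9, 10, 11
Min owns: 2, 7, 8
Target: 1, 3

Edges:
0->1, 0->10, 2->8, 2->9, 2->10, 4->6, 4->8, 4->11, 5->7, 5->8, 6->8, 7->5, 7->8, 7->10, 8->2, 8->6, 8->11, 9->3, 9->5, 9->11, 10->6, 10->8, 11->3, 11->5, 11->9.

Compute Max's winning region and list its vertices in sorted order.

A0 = {1, 3}
A1: add {0, 9, 11} — 0 (Max) has 0→1; 9 (Max) has 9→3; 11 (Max) has 11→3.
A2: add {4} — 4 (Max) has 4→11.
A3 = A2; e.g. 2 (Min) can still go to 8. Fixed point.
Max's winning region = {0, 1, 3, 4, 9, 11}.

0, 1, 3, 4, 9, 11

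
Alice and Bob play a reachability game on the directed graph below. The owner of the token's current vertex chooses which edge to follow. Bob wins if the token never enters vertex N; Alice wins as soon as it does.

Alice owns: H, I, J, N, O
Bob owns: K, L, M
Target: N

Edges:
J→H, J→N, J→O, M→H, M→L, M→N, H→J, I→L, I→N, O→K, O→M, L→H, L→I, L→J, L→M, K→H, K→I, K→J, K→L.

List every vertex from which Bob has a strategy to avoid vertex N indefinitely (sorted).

K, L, M, O

A0 = {N}
A1: add {I, J} — I (Alice) has I→N; J (Alice) has J→N.
A2: add {H} — H (Alice) has H→J.
A3 = A2; e.g. K (Bob) can still go to L. Fixed point.
Alice's attractor = {H, I, J, N}; Bob avoids the target exactly from the complement.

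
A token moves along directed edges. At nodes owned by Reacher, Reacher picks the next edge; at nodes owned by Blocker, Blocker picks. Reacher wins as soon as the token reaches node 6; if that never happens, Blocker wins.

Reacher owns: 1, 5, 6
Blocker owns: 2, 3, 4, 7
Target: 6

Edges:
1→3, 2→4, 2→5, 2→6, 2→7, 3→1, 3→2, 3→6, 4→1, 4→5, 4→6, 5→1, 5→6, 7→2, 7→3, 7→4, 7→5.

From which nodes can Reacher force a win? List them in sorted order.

5, 6

A0 = {6}
A1: add {5} — 5 (Reacher) has 5→6.
A2 = A1; e.g. 1 (Reacher) has no edge into A1. Fixed point.
Reacher's winning region = {5, 6}.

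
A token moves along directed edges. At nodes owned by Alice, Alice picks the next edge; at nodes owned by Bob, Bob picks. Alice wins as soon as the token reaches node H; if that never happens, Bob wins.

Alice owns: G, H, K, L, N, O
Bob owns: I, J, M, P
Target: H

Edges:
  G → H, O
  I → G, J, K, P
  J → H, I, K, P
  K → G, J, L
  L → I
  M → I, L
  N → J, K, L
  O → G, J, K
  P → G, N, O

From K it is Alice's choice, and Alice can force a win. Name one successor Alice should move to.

G

A0 = {H}
A1: add {G} — G (Alice) has G→H.
A2: add {K, O} — K (Alice) has K→G; O (Alice) has O→G.
A3: add {N} — N (Alice) has N→K.
A4: add {P} — P (Bob): all of {G, N, O} already in.
A5 = A4; e.g. I (Bob) can still go to J. Fixed point.
From K, successor G is in the attractor (rank 1); the other successors J, L are not.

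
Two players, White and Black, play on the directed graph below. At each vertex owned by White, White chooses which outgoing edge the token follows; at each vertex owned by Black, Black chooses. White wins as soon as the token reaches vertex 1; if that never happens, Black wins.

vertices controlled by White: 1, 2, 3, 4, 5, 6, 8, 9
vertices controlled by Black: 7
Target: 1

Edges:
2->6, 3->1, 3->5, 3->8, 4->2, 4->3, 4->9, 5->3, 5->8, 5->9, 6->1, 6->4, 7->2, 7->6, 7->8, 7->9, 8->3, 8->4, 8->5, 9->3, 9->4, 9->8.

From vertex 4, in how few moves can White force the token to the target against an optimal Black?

2

A0 = {1}
A1: add {3, 6} — 3 (White) has 3→1; 6 (White) has 6→1.
A2: add {2, 4, 5, 8, 9} — 2 (White) has 2→6; 4 (White) has 4→3; 5 (White) has 5→3; 8 (White) has 8→3; 9 (White) has 9→3.
4 enters the attractor at level 2, so White can force the target in 2 moves from there.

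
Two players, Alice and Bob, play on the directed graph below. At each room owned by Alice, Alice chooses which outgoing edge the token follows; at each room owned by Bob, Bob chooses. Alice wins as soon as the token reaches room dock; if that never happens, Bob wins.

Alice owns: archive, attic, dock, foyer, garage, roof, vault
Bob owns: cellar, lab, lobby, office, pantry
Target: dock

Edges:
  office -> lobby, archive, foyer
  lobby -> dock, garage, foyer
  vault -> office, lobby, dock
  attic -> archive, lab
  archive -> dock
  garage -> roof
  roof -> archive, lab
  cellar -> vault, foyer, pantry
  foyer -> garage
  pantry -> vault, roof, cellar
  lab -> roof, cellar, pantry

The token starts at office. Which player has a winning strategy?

A0 = {dock}
A1: add {archive, vault} — vault (Alice) has vault→dock; archive (Alice) has archive→dock.
A2: add {attic, roof} — attic (Alice) has attic→archive; roof (Alice) has roof→archive.
A3: add {garage} — garage (Alice) has garage→roof.
A4: add {foyer} — foyer (Alice) has foyer→garage.
A5: add {lobby} — lobby (Bob): all of {dock, garage, foyer} already in.
A6: add {office} — office (Bob): all of {lobby, archive, foyer} already in.
A7 = A6; e.g. cellar (Bob) can still go to pantry. Fixed point.
office ∈ A6, so Alice can force the target.

Alice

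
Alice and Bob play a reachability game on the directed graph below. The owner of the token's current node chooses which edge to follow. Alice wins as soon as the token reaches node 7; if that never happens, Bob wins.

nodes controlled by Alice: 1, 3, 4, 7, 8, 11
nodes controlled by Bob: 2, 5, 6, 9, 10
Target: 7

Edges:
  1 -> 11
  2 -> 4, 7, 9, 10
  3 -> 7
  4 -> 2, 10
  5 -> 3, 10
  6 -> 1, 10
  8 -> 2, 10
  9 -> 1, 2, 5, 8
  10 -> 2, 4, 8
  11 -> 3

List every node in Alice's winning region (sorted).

A0 = {7}
A1: add {3} — 3 (Alice) has 3→7.
A2: add {11} — 11 (Alice) has 11→3.
A3: add {1} — 1 (Alice) has 1→11.
A4 = A3; e.g. 2 (Bob) can still go to 4. Fixed point.
Alice's winning region = {1, 3, 7, 11}.

1, 3, 7, 11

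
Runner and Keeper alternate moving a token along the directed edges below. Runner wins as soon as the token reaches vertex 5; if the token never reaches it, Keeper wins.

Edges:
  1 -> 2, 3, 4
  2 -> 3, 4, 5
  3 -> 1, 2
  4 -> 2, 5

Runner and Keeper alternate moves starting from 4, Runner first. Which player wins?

Runner

Track states (vertex, player-to-move).
A0 = {(5,Runner), (5,Keeper)}
A1: add {(2,Runner), (4,Runner)}.
(4,Runner) ∈ A1 ⇒ Runner forces the target.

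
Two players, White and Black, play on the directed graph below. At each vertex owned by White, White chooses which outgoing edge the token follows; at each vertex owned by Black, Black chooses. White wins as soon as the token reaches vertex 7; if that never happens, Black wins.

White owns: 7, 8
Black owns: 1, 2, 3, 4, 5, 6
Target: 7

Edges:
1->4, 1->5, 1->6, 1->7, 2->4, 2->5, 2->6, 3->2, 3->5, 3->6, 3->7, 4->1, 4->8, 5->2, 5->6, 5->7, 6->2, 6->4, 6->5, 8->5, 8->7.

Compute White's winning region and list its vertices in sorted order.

A0 = {7}
A1: add {8} — 8 (White) has 8→7.
A2 = A1; e.g. 1 (Black) can still go to 4. Fixed point.
White's winning region = {7, 8}.

7, 8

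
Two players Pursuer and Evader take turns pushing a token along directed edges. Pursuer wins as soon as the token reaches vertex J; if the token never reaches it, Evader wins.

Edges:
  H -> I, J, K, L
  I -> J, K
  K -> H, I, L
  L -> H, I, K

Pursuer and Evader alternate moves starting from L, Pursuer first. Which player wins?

Track states (vertex, player-to-move).
A0 = {(J,Pursuer), (J,Evader)}
A1: add {(H,Pursuer), (I,Pursuer)}.
A2 = A1; e.g. (H,Evader) stays out. (L,Pursuer) never enters ⇒ Evader avoids the target.

Evader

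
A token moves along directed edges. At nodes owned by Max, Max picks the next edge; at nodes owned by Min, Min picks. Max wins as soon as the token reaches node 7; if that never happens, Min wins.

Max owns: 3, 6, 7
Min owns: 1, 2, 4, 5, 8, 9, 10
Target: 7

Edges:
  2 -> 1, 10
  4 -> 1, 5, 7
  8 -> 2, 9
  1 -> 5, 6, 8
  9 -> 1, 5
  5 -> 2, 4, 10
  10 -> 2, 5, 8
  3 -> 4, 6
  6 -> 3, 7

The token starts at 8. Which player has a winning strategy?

Min

A0 = {7}
A1: add {6} — 6 (Max) has 6→7.
A2: add {3} — 3 (Max) has 3→6.
A3 = A2; e.g. 1 (Min) can still go to 5. Fixed point.
8 never enters the attractor, so Min can avoid the target forever.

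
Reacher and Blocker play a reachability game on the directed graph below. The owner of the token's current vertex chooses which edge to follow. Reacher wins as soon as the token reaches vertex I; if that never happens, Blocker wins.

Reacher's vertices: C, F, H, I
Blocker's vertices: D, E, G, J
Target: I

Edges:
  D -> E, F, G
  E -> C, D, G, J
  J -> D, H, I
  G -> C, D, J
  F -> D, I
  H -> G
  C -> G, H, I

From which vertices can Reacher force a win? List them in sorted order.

A0 = {I}
A1: add {C, F} — C (Reacher) has C→I; F (Reacher) has F→I.
A2 = A1; e.g. D (Blocker) can still go to E. Fixed point.
Reacher's winning region = {C, F, I}.

C, F, I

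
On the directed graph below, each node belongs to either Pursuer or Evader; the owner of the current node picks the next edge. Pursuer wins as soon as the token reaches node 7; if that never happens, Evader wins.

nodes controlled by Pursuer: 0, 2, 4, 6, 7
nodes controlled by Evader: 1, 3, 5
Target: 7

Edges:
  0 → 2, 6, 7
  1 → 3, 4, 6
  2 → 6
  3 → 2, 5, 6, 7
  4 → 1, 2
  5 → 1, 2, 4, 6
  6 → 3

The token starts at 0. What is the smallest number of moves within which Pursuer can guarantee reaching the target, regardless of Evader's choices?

A0 = {7}
A1: add {0} — 0 (Pursuer) has 0→7.
A2 = A1; e.g. 1 (Evader) can still go to 3. Fixed point.
0 enters the attractor at level 1, so Pursuer can force the target in 1 move from there.

1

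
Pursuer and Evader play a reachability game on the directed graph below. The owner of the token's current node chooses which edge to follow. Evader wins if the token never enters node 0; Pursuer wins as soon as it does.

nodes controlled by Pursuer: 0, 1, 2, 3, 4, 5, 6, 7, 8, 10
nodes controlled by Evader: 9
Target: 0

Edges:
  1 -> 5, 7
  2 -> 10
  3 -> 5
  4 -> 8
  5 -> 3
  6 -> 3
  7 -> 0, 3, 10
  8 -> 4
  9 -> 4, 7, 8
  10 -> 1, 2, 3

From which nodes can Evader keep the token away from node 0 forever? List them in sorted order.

A0 = {0}
A1: add {7} — 7 (Pursuer) has 7→0.
A2: add {1} — 1 (Pursuer) has 1→7.
A3: add {10} — 10 (Pursuer) has 10→1.
A4: add {2} — 2 (Pursuer) has 2→10.
A5 = A4; e.g. 3 (Pursuer) has no edge into A4. Fixed point.
Pursuer's attractor = {0, 1, 2, 7, 10}; Evader avoids the target exactly from the complement.

3, 4, 5, 6, 8, 9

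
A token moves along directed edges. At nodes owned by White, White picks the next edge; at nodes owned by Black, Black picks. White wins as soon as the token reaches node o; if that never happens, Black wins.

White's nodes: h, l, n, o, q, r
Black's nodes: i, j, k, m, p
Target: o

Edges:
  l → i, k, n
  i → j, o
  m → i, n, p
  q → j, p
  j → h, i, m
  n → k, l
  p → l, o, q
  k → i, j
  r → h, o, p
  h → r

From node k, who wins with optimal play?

A0 = {o}
A1: add {r} — r (White) has r→o.
A2: add {h} — h (White) has h→r.
A3 = A2; e.g. i (Black) can still go to j. Fixed point.
k never enters the attractor, so Black can avoid the target forever.

Black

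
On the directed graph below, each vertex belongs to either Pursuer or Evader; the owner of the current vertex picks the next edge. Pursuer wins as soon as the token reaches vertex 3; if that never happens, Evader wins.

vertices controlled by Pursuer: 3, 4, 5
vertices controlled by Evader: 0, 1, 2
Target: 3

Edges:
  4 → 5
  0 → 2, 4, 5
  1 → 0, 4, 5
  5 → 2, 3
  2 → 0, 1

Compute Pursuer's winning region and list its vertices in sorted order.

3, 4, 5

A0 = {3}
A1: add {5} — 5 (Pursuer) has 5→3.
A2: add {4} — 4 (Pursuer) has 4→5.
A3 = A2; e.g. 0 (Evader) can still go to 2. Fixed point.
Pursuer's winning region = {3, 4, 5}.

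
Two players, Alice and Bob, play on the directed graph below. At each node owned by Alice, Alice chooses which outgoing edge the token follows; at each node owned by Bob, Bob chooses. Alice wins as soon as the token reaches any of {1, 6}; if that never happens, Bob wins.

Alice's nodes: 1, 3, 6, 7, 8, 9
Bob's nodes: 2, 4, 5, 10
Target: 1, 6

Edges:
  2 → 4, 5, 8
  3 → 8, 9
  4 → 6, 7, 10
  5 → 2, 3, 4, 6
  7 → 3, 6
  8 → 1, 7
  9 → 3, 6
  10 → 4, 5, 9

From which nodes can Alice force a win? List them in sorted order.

1, 3, 6, 7, 8, 9

A0 = {1, 6}
A1: add {7, 8, 9} — 7 (Alice) has 7→6; 8 (Alice) has 8→1; 9 (Alice) has 9→6.
A2: add {3} — 3 (Alice) has 3→8.
A3 = A2; e.g. 2 (Bob) can still go to 4. Fixed point.
Alice's winning region = {1, 3, 6, 7, 8, 9}.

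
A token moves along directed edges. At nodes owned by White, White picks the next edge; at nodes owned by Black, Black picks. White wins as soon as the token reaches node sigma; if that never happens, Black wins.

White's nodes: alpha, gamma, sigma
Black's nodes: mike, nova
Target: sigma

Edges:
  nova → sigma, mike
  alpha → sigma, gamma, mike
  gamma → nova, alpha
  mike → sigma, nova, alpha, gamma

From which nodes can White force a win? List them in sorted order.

alpha, gamma, sigma

A0 = {sigma}
A1: add {alpha} — alpha (White) has alpha→sigma.
A2: add {gamma} — gamma (White) has gamma→alpha.
A3 = A2; e.g. nova (Black) can still go to mike. Fixed point.
White's winning region = {alpha, gamma, sigma}.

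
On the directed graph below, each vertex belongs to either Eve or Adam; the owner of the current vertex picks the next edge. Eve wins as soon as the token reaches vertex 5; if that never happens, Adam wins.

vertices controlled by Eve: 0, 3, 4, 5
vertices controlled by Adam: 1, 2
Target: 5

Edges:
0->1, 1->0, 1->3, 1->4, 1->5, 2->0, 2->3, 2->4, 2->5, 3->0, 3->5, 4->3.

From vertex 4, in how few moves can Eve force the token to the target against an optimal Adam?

2

A0 = {5}
A1: add {3} — 3 (Eve) has 3→5.
A2: add {4} — 4 (Eve) has 4→3.
A3 = A2; e.g. 0 (Eve) has no edge into A2. Fixed point.
4 enters the attractor at level 2, so Eve can force the target in 2 moves from there.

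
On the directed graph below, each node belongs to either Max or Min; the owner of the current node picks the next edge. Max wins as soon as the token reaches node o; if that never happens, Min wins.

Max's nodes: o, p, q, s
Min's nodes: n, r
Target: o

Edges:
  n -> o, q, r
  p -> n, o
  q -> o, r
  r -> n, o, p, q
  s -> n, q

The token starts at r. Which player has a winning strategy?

Min

A0 = {o}
A1: add {p, q} — p (Max) has p→o; q (Max) has q→o.
A2: add {s} — s (Max) has s→q.
A3 = A2; e.g. n (Min) can still go to r. Fixed point.
r never enters the attractor, so Min can avoid the target forever.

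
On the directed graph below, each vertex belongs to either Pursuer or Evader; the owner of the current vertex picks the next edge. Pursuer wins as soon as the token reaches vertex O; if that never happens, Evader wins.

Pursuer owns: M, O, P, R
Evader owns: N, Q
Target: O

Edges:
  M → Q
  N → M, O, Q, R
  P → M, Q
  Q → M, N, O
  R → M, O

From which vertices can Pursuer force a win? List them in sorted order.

O, R

A0 = {O}
A1: add {R} — R (Pursuer) has R→O.
A2 = A1; e.g. M (Pursuer) has no edge into A1. Fixed point.
Pursuer's winning region = {O, R}.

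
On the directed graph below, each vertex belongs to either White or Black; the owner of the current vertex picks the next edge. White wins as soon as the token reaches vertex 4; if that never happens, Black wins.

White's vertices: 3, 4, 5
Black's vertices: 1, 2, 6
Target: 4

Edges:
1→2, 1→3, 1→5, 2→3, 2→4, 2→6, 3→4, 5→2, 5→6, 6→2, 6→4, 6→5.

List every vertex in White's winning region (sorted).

3, 4

A0 = {4}
A1: add {3} — 3 (White) has 3→4.
A2 = A1; e.g. 1 (Black) can still go to 2. Fixed point.
White's winning region = {3, 4}.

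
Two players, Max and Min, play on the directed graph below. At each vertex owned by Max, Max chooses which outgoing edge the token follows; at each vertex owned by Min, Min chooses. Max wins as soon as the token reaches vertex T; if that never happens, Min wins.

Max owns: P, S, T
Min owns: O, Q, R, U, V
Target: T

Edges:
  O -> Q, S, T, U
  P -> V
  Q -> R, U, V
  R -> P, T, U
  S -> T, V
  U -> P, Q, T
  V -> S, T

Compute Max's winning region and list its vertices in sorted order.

P, S, T, V

A0 = {T}
A1: add {S} — S (Max) has S→T.
A2: add {V} — V (Min): all of {S, T} already in.
A3: add {P} — P (Max) has P→V.
A4 = A3; e.g. O (Min) can still go to Q. Fixed point.
Max's winning region = {P, S, T, V}.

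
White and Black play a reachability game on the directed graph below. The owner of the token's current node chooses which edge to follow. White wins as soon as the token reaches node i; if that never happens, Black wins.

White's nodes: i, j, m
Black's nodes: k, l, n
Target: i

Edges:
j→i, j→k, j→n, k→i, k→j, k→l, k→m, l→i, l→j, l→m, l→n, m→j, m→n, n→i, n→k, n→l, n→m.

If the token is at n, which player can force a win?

Black

A0 = {i}
A1: add {j} — j (White) has j→i.
A2: add {m} — m (White) has m→j.
A3 = A2; e.g. k (Black) can still go to l. Fixed point.
n never enters the attractor, so Black can avoid the target forever.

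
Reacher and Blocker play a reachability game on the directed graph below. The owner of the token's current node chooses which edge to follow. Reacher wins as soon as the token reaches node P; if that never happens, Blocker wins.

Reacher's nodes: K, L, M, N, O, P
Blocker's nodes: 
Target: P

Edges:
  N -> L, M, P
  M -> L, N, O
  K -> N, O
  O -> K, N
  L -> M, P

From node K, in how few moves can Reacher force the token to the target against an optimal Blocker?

A0 = {P}
A1: add {L, N} — L (Reacher) has L→P; N (Reacher) has N→P.
A2: add {K, M, O} — K (Reacher) has K→N; M (Reacher) has M→L; O (Reacher) has O→N.
A2 = all vertices. Fixed point.
K enters the attractor at level 2, so Reacher can force the target in 2 moves from there.

2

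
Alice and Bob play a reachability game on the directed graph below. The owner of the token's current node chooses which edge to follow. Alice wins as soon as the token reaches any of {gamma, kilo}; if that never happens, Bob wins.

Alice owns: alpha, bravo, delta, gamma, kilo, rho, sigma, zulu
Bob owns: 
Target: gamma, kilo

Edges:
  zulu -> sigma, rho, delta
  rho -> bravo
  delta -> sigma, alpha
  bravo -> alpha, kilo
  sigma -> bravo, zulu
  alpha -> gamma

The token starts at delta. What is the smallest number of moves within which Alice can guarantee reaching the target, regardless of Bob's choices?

2

A0 = {gamma, kilo}
A1: add {alpha, bravo} — alpha (Alice) has alpha→gamma; bravo (Alice) has bravo→kilo.
A2: add {delta, rho, sigma} — sigma (Alice) has sigma→bravo; rho (Alice) has rho→bravo; delta (Alice) has delta→alpha.
delta enters the attractor at level 2, so Alice can force the target in 2 moves from there.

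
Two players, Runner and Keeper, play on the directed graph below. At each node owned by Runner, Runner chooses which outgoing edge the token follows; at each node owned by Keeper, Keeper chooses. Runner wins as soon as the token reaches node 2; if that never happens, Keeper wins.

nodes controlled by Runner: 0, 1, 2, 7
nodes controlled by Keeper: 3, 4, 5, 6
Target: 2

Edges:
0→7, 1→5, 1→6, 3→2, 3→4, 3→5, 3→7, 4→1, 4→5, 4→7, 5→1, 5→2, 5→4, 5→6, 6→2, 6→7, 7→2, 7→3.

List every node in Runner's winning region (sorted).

0, 1, 2, 6, 7

A0 = {2}
A1: add {7} — 7 (Runner) has 7→2.
A2: add {0, 6} — 0 (Runner) has 0→7; 6 (Keeper): all of {2, 7} already in.
A3: add {1} — 1 (Runner) has 1→6.
A4 = A3; e.g. 3 (Keeper) can still go to 4. Fixed point.
Runner's winning region = {0, 1, 2, 6, 7}.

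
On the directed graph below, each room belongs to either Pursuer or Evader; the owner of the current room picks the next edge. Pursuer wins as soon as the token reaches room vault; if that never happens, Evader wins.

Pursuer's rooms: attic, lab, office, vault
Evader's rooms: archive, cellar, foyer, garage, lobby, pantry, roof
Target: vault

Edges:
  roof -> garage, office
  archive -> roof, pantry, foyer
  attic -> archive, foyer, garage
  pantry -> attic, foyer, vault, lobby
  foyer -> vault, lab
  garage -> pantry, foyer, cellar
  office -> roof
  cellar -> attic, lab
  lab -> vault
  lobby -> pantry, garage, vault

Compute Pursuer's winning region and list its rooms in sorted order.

A0 = {vault}
A1: add {lab} — lab (Pursuer) has lab→vault.
A2: add {foyer} — foyer (Evader): all of {vault, lab} already in.
A3: add {attic} — attic (Pursuer) has attic→foyer.
A4: add {cellar} — cellar (Evader): all of {attic, lab} already in.
A5 = A4; e.g. roof (Evader) can still go to garage. Fixed point.
Pursuer's winning region = {attic, cellar, foyer, lab, vault}.

attic, cellar, foyer, lab, vault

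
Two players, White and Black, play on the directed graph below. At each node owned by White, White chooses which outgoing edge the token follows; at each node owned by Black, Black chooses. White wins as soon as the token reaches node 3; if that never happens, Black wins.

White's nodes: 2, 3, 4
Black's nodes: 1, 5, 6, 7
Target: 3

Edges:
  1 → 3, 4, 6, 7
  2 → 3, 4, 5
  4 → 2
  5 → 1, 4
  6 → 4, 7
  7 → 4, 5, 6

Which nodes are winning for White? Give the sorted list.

2, 3, 4

A0 = {3}
A1: add {2} — 2 (White) has 2→3.
A2: add {4} — 4 (White) has 4→2.
A3 = A2; e.g. 1 (Black) can still go to 6. Fixed point.
White's winning region = {2, 3, 4}.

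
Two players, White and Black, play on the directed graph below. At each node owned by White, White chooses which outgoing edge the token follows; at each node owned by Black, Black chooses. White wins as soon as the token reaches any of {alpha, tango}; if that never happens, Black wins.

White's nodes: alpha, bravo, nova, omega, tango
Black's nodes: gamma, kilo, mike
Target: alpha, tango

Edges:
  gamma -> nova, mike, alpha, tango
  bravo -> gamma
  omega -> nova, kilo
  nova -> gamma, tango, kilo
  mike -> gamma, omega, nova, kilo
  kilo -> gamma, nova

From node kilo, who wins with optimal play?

Black

A0 = {alpha, tango}
A1: add {nova} — nova (White) has nova→tango.
A2: add {omega} — omega (White) has omega→nova.
A3 = A2; e.g. gamma (Black) can still go to mike. Fixed point.
kilo never enters the attractor, so Black can avoid the target forever.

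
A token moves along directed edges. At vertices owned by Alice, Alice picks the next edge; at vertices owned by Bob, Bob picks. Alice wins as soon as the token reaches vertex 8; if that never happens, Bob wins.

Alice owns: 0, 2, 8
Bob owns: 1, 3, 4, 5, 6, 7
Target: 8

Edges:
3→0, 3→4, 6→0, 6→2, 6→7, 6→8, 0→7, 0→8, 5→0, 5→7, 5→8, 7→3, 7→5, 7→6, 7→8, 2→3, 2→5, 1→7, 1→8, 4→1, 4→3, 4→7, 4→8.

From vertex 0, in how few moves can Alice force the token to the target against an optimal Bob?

1

A0 = {8}
A1: add {0} — 0 (Alice) has 0→8.
A2 = A1; e.g. 1 (Bob) can still go to 7. Fixed point.
0 enters the attractor at level 1, so Alice can force the target in 1 move from there.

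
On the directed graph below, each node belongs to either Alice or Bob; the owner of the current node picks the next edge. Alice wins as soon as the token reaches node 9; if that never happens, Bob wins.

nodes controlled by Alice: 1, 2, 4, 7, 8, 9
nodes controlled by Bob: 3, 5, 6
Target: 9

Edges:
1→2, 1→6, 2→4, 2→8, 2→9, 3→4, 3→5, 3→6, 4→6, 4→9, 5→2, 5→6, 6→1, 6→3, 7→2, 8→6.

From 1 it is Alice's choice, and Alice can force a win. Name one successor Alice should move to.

2

A0 = {9}
A1: add {2, 4} — 2 (Alice) has 2→9; 4 (Alice) has 4→9.
A2: add {1, 7} — 1 (Alice) has 1→2; 7 (Alice) has 7→2.
A3 = A2; e.g. 3 (Bob) can still go to 5. Fixed point.
From 1, successor 2 is in the attractor (rank 1); the other successor 6 is not.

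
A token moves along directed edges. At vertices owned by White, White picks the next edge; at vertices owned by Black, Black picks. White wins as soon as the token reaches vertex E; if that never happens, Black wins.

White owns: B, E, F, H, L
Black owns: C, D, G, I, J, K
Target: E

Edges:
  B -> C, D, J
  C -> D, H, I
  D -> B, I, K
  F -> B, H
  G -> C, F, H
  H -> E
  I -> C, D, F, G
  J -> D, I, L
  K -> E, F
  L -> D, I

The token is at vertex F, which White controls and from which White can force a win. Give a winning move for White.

A0 = {E}
A1: add {H} — H (White) has H→E.
A2: add {F} — F (White) has F→H.
A3: add {K} — K (Black): all of {E, F} already in.
A4 = A3; e.g. B (White) has no edge into A3. Fixed point.
From F, successor H is in the attractor (rank 1); the other successor B is not.

H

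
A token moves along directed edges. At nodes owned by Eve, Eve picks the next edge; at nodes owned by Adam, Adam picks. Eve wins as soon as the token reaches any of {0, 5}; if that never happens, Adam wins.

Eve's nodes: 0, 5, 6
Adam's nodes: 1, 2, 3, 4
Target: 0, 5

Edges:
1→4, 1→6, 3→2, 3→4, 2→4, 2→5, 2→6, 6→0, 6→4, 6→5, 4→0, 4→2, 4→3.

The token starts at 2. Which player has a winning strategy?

A0 = {0, 5}
A1: add {6} — 6 (Eve) has 6→0.
A2 = A1; e.g. 1 (Adam) can still go to 4. Fixed point.
2 never enters the attractor, so Adam can avoid the target forever.

Adam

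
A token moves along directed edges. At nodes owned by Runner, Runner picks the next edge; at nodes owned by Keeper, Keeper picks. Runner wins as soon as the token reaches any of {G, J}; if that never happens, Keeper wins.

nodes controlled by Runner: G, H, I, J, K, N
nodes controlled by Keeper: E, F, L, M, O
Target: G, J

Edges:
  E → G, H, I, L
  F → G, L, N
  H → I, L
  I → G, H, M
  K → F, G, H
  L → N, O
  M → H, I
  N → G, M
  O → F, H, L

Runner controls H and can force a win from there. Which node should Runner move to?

A0 = {G, J}
A1: add {I, K, N} — I (Runner) has I→G; K (Runner) has K→G; N (Runner) has N→G.
A2: add {H} — H (Runner) has H→I.
A3: add {M} — M (Keeper): all of {H, I} already in.
A4 = A3; e.g. E (Keeper) can still go to L. Fixed point.
From H, successor I is in the attractor (rank 1); the other successor L is not.

I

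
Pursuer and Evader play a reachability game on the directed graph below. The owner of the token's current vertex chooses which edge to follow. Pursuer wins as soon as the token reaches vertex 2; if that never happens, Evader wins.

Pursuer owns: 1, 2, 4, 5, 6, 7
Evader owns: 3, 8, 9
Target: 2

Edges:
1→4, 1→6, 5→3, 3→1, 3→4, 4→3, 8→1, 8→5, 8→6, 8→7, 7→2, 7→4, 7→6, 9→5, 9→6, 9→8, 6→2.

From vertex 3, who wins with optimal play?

Evader

A0 = {2}
A1: add {6, 7} — 6 (Pursuer) has 6→2; 7 (Pursuer) has 7→2.
A2: add {1} — 1 (Pursuer) has 1→6.
A3 = A2; e.g. 3 (Evader) can still go to 4. Fixed point.
3 never enters the attractor, so Evader can avoid the target forever.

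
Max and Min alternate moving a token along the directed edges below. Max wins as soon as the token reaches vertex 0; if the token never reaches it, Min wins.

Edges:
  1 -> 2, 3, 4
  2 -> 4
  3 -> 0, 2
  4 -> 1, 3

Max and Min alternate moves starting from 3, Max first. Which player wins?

Max

Track states (vertex, player-to-move).
A0 = {(0,Max), (0,Min)}
A1: add {(3,Max)}.
(3,Max) ∈ A1 ⇒ Max forces the target.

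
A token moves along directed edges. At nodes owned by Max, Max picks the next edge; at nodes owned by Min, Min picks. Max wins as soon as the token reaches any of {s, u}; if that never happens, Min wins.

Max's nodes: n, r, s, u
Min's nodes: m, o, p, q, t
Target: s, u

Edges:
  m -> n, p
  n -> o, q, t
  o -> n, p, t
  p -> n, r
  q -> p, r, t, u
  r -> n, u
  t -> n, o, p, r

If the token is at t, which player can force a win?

Min

A0 = {s, u}
A1: add {r} — r (Max) has r→u.
A2 = A1; e.g. m (Min) can still go to n. Fixed point.
t never enters the attractor, so Min can avoid the target forever.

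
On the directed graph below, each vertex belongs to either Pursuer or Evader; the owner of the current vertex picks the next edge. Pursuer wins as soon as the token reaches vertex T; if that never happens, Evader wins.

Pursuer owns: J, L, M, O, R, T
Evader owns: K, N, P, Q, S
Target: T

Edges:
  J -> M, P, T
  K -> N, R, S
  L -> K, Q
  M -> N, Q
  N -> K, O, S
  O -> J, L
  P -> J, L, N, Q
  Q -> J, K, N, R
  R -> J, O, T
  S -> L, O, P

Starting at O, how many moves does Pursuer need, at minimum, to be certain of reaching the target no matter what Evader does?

2

A0 = {T}
A1: add {J, R} — J (Pursuer) has J→T; R (Pursuer) has R→T.
A2: add {O} — O (Pursuer) has O→J.
A3 = A2; e.g. K (Evader) can still go to N. Fixed point.
O enters the attractor at level 2, so Pursuer can force the target in 2 moves from there.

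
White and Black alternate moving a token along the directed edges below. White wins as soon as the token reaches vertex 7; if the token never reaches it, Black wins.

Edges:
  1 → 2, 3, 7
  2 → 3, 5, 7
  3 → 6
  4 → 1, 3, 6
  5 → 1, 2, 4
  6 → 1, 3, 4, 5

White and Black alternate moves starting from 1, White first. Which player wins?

Track states (vertex, player-to-move).
A0 = {(7,White), (7,Black)}
A1: add {(1,White), (2,White)}.
(1,White) ∈ A1 ⇒ White forces the target.

White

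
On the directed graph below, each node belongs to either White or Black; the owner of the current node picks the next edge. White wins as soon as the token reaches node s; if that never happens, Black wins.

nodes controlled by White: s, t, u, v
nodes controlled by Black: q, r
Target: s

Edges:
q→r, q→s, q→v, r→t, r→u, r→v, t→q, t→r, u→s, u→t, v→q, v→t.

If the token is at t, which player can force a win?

Black

A0 = {s}
A1: add {u} — u (White) has u→s.
A2 = A1; e.g. q (Black) can still go to r. Fixed point.
t never enters the attractor, so Black can avoid the target forever.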